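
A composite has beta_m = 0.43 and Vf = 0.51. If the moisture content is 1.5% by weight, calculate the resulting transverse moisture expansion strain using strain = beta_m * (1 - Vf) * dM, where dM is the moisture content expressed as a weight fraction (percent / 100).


dM = 1.5/100 = 0.015
strain = beta_m * (1-Vf) * dM = 0.43 * 0.49 * 0.015 = 0.0031605

0.0031605


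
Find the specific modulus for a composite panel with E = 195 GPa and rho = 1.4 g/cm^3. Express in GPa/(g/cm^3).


Specific stiffness = E/rho = 195/1.4 = 139.3 GPa/(g/cm^3)

139.3 GPa/(g/cm^3)


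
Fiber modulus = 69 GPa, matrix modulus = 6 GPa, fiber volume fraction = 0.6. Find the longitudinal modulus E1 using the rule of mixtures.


E1 = Ef*Vf + Em*(1-Vf) = 69*0.6 + 6*0.4 = 43.8 GPa

43.8 GPa


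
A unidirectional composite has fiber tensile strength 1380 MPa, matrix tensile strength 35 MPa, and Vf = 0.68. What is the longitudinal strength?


sigma_1 = sigma_f*Vf + sigma_m*(1-Vf) = 1380*0.68 + 35*0.32 = 949.6 MPa

949.6 MPa


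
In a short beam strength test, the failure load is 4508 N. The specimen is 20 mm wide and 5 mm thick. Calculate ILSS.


ILSS = 3F/(4bh) = 3*4508/(4*20*5) = 33.81 MPa

33.81 MPa


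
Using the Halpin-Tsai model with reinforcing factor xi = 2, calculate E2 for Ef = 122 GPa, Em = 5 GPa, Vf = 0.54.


eta = (Ef/Em - 1)/(Ef/Em + xi) = (24.4 - 1)/(24.4 + 2) = 0.8864
E2 = Em*(1+xi*eta*Vf)/(1-eta*Vf) = 18.77 GPa

18.77 GPa


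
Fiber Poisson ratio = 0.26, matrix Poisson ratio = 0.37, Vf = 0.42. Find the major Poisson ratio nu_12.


nu_12 = nu_f*Vf + nu_m*(1-Vf) = 0.26*0.42 + 0.37*0.58 = 0.3238

0.3238


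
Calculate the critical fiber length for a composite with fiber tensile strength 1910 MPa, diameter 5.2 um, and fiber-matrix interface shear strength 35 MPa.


Lc = sigma_f * d / (2 * tau_i) = 1910 * 5.2 / (2 * 35) = 141.9 um

141.9 um


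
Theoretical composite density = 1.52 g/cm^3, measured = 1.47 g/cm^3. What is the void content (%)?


Void% = (rho_theo - rho_actual)/rho_theo * 100 = (1.52 - 1.47)/1.52 * 100 = 3.29%

3.29%


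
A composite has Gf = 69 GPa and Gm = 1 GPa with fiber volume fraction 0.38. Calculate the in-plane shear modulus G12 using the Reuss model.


1/G12 = Vf/Gf + (1-Vf)/Gm = 0.38/69 + 0.62/1
G12 = 1.6 GPa

1.6 GPa


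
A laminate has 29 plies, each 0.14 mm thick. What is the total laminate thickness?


h = n * t_ply = 29 * 0.14 = 4.06 mm

4.06 mm


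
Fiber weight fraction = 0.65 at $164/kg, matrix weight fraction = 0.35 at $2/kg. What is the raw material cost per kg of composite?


Cost = cost_f*Wf + cost_m*Wm = 164*0.65 + 2*0.35 = $107.3/kg

$107.3/kg


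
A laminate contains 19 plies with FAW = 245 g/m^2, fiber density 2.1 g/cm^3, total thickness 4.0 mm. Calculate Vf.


Vf = n * FAW / (rho_f * h * 1000) = 19 * 245 / (2.1 * 4.0 * 1000) = 0.5542

0.5542


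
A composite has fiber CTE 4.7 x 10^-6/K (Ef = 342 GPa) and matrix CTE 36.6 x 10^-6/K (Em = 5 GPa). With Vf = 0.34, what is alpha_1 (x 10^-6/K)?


E1 = Ef*Vf + Em*(1-Vf) = 119.58
alpha_1 = (alpha_f*Ef*Vf + alpha_m*Em*(1-Vf))/E1 = 5.58 x 10^-6/K

5.58 x 10^-6/K


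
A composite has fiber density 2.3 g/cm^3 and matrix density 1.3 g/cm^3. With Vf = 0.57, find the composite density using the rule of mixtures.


rho_c = rho_f*Vf + rho_m*(1-Vf) = 2.3*0.57 + 1.3*0.43 = 1.87 g/cm^3

1.87 g/cm^3


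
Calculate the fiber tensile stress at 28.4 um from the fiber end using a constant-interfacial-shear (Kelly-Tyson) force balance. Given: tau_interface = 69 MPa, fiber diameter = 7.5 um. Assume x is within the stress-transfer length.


Force balance: sigma_f * (pi*d^2/4) = tau * (pi*d) * x  ->  sigma_f = 4 * tau * x / d
sigma_f = 4 * 69 * 28.4 / 7.5 = 1045.1 MPa

1045.1 MPa


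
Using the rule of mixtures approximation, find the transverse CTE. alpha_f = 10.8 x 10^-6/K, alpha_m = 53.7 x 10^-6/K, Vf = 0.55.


alpha_2 = alpha_f*Vf + alpha_m*(1-Vf) = 10.8*0.55 + 53.7*0.45 = 30.1 x 10^-6/K

30.1 x 10^-6/K


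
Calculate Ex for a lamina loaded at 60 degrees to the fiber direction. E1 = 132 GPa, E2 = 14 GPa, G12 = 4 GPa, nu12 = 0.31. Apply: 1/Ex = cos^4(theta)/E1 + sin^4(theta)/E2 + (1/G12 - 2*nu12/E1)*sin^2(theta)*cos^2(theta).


cos^4(60) = 0.0625, sin^4(60) = 0.5625, sin^2(60)*cos^2(60) = 0.1875
1/G12 - 2*nu12/E1 = 1/4 - 2*0.31/132 = 0.245303 GPa^-1
1/Ex = 0.0625/132 + 0.5625/14 + 0.245303*0.1875 = 0.0866464 GPa^-1
Ex = 11.54 GPa

11.54 GPa


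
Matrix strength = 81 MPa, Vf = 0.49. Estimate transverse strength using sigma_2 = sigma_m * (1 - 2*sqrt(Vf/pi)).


factor = 1 - 2*sqrt(0.49/pi) = 0.2101
sigma_2 = 81 * 0.2101 = 17.02 MPa

17.02 MPa


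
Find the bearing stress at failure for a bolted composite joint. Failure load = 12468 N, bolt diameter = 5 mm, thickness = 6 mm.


sigma_br = F/(d*h) = 12468/(5*6) = 415.6 MPa

415.6 MPa


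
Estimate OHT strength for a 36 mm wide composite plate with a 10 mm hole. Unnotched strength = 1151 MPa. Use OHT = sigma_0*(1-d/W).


OHT = sigma_0*(1-d/W) = 1151*(1-10/36) = 831.3 MPa

831.3 MPa


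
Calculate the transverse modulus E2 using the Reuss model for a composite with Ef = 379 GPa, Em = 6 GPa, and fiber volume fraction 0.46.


1/E2 = Vf/Ef + (1-Vf)/Em = 0.46/379 + 0.54/6
E2 = 10.96 GPa

10.96 GPa


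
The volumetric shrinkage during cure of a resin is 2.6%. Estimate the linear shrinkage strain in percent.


Linear shrinkage ≈ vol_shrink/3 = 2.6/3 = 0.867%

0.867%


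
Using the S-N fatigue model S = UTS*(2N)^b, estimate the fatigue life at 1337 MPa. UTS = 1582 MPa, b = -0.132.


N = 0.5 * (S/UTS)^(1/b) = 0.5 * (1337/1582)^(1/-0.132) = 1.7888 cycles

1.7888 cycles


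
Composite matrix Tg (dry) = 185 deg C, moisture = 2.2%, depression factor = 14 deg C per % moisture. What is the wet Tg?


Tg_wet = Tg_dry - k*moisture = 185 - 14*2.2 = 154.2 deg C

154.2 deg C


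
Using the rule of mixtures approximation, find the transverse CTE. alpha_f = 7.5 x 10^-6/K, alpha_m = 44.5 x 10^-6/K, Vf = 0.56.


alpha_2 = alpha_f*Vf + alpha_m*(1-Vf) = 7.5*0.56 + 44.5*0.44 = 23.8 x 10^-6/K

23.8 x 10^-6/K


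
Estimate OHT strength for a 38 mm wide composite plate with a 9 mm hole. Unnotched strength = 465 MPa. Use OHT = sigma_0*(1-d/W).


OHT = sigma_0*(1-d/W) = 465*(1-9/38) = 354.9 MPa

354.9 MPa


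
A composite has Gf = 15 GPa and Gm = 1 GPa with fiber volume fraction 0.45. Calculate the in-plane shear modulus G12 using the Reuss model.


1/G12 = Vf/Gf + (1-Vf)/Gm = 0.45/15 + 0.55/1
G12 = 1.72 GPa

1.72 GPa


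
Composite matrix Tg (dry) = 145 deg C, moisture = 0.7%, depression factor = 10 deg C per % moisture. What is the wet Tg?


Tg_wet = Tg_dry - k*moisture = 145 - 10*0.7 = 138.0 deg C

138.0 deg C


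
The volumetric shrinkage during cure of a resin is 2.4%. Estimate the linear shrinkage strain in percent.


Linear shrinkage ≈ vol_shrink/3 = 2.4/3 = 0.8%

0.8%


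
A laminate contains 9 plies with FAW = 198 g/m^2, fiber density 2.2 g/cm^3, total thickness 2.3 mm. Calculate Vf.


Vf = n * FAW / (rho_f * h * 1000) = 9 * 198 / (2.2 * 2.3 * 1000) = 0.3522

0.3522


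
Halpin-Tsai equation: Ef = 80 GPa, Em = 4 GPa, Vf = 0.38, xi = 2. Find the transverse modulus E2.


eta = (Ef/Em - 1)/(Ef/Em + xi) = (20.0 - 1)/(20.0 + 2) = 0.8636
E2 = Em*(1+xi*eta*Vf)/(1-eta*Vf) = 9.86 GPa

9.86 GPa


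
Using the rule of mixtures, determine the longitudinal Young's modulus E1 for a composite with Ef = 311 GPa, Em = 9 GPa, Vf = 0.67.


E1 = Ef*Vf + Em*(1-Vf) = 311*0.67 + 9*0.33 = 211.34 GPa

211.34 GPa


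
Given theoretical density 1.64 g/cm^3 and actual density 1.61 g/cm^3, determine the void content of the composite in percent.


Void% = (rho_theo - rho_actual)/rho_theo * 100 = (1.64 - 1.61)/1.64 * 100 = 1.83%

1.83%


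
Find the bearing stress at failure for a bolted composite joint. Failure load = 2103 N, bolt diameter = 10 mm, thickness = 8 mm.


sigma_br = F/(d*h) = 2103/(10*8) = 26.3 MPa

26.3 MPa


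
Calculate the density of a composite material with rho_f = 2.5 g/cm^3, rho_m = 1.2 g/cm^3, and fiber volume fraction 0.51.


rho_c = rho_f*Vf + rho_m*(1-Vf) = 2.5*0.51 + 1.2*0.49 = 1.863 g/cm^3

1.863 g/cm^3


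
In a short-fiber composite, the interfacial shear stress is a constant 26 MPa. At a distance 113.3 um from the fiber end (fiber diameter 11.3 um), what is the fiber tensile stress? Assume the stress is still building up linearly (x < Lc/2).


Force balance: sigma_f * (pi*d^2/4) = tau * (pi*d) * x  ->  sigma_f = 4 * tau * x / d
sigma_f = 4 * 26 * 113.3 / 11.3 = 1042.8 MPa

1042.8 MPa


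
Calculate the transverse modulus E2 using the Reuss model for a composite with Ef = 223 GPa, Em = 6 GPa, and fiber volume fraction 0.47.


1/E2 = Vf/Ef + (1-Vf)/Em = 0.47/223 + 0.53/6
E2 = 11.06 GPa

11.06 GPa


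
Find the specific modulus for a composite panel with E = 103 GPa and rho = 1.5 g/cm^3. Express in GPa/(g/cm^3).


Specific stiffness = E/rho = 103/1.5 = 68.7 GPa/(g/cm^3)

68.7 GPa/(g/cm^3)


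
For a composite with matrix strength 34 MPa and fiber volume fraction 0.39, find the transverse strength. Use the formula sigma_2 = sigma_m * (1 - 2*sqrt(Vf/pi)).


factor = 1 - 2*sqrt(0.39/pi) = 0.2953
sigma_2 = 34 * 0.2953 = 10.04 MPa

10.04 MPa


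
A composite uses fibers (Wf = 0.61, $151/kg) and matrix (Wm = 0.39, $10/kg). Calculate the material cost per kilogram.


Cost = cost_f*Wf + cost_m*Wm = 151*0.61 + 10*0.39 = $96.01/kg

$96.01/kg


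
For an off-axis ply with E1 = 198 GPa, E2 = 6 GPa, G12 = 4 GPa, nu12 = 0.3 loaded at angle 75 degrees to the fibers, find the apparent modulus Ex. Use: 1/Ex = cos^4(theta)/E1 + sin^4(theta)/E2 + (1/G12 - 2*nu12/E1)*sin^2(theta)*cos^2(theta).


cos^4(75) = 0.004487, sin^4(75) = 0.870513, sin^2(75)*cos^2(75) = 0.0625
1/G12 - 2*nu12/E1 = 1/4 - 2*0.3/198 = 0.24697 GPa^-1
1/Ex = 0.004487/198 + 0.870513/6 + 0.24697*0.0625 = 0.1605437 GPa^-1
Ex = 6.23 GPa

6.23 GPa


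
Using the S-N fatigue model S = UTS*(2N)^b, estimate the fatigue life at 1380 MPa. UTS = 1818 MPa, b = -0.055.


N = 0.5 * (S/UTS)^(1/b) = 0.5 * (1380/1818)^(1/-0.055) = 75.0935 cycles

75.0935 cycles


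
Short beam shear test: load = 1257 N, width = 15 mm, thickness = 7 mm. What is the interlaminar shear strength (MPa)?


ILSS = 3F/(4bh) = 3*1257/(4*15*7) = 8.98 MPa

8.98 MPa


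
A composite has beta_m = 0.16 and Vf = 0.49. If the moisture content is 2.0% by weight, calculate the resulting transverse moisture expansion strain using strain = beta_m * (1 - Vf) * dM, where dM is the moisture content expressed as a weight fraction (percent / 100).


dM = 2.0/100 = 0.02
strain = beta_m * (1-Vf) * dM = 0.16 * 0.51 * 0.02 = 0.001632

0.001632


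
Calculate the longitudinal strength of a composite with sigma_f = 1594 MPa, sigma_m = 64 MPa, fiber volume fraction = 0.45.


sigma_1 = sigma_f*Vf + sigma_m*(1-Vf) = 1594*0.45 + 64*0.55 = 752.5 MPa

752.5 MPa


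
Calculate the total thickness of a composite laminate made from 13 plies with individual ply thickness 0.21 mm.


h = n * t_ply = 13 * 0.21 = 2.73 mm

2.73 mm


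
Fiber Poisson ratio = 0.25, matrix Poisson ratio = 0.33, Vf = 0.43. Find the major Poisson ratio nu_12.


nu_12 = nu_f*Vf + nu_m*(1-Vf) = 0.25*0.43 + 0.33*0.57 = 0.2956

0.2956


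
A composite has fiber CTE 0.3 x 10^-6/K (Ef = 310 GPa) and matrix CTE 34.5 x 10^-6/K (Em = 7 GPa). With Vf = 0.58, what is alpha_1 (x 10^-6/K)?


E1 = Ef*Vf + Em*(1-Vf) = 182.74
alpha_1 = (alpha_f*Ef*Vf + alpha_m*Em*(1-Vf))/E1 = 0.85 x 10^-6/K

0.85 x 10^-6/K


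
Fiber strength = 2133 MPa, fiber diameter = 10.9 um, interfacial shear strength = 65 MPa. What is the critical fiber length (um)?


Lc = sigma_f * d / (2 * tau_i) = 2133 * 10.9 / (2 * 65) = 178.8 um

178.8 um


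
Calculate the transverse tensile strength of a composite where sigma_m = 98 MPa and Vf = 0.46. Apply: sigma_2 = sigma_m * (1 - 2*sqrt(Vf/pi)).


factor = 1 - 2*sqrt(0.46/pi) = 0.2347
sigma_2 = 98 * 0.2347 = 23.0 MPa

23.0 MPa


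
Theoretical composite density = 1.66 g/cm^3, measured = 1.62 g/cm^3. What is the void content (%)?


Void% = (rho_theo - rho_actual)/rho_theo * 100 = (1.66 - 1.62)/1.66 * 100 = 2.41%

2.41%


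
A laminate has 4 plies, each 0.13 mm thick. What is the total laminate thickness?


h = n * t_ply = 4 * 0.13 = 0.52 mm

0.52 mm


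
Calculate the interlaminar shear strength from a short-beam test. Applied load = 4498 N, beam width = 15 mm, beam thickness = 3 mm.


ILSS = 3F/(4bh) = 3*4498/(4*15*3) = 74.97 MPa

74.97 MPa


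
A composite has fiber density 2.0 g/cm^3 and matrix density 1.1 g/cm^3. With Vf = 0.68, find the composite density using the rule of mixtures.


rho_c = rho_f*Vf + rho_m*(1-Vf) = 2.0*0.68 + 1.1*0.32 = 1.712 g/cm^3

1.712 g/cm^3


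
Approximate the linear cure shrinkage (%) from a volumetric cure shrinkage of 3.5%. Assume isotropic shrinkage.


Linear shrinkage ≈ vol_shrink/3 = 3.5/3 = 1.167%

1.167%


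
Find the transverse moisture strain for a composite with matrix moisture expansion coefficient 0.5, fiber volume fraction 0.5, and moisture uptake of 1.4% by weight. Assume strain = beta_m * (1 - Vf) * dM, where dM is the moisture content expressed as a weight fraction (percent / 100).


dM = 1.4/100 = 0.014
strain = beta_m * (1-Vf) * dM = 0.5 * 0.5 * 0.014 = 0.0035

0.0035


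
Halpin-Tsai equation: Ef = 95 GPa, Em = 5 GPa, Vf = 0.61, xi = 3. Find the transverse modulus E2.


eta = (Ef/Em - 1)/(Ef/Em + xi) = (19.0 - 1)/(19.0 + 3) = 0.8182
E2 = Em*(1+xi*eta*Vf)/(1-eta*Vf) = 24.93 GPa

24.93 GPa


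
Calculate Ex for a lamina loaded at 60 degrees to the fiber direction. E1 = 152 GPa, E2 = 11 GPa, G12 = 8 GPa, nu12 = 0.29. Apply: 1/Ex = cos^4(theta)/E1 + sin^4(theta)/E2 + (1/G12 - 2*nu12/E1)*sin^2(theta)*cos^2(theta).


cos^4(60) = 0.0625, sin^4(60) = 0.5625, sin^2(60)*cos^2(60) = 0.1875
1/G12 - 2*nu12/E1 = 1/8 - 2*0.29/152 = 0.121184 GPa^-1
1/Ex = 0.0625/152 + 0.5625/11 + 0.121184*0.1875 = 0.0742696 GPa^-1
Ex = 13.46 GPa

13.46 GPa


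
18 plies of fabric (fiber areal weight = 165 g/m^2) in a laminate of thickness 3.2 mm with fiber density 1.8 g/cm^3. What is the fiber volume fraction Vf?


Vf = n * FAW / (rho_f * h * 1000) = 18 * 165 / (1.8 * 3.2 * 1000) = 0.5156

0.5156


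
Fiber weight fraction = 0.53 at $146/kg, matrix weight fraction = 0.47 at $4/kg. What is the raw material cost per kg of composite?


Cost = cost_f*Wf + cost_m*Wm = 146*0.53 + 4*0.47 = $79.26/kg

$79.26/kg


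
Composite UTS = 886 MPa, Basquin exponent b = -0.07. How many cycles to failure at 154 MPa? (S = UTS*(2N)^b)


N = 0.5 * (S/UTS)^(1/b) = 0.5 * (154/886)^(1/-0.07) = 3.5881e+10 cycles

3.5881e+10 cycles


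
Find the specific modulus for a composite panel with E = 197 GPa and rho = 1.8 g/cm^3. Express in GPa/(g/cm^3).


Specific stiffness = E/rho = 197/1.8 = 109.4 GPa/(g/cm^3)

109.4 GPa/(g/cm^3)


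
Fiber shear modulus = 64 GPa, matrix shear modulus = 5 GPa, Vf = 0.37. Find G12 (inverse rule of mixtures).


1/G12 = Vf/Gf + (1-Vf)/Gm = 0.37/64 + 0.63/5
G12 = 7.59 GPa

7.59 GPa


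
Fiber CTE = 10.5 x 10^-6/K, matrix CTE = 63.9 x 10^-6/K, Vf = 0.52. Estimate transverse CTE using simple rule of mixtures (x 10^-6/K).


alpha_2 = alpha_f*Vf + alpha_m*(1-Vf) = 10.5*0.52 + 63.9*0.48 = 36.1 x 10^-6/K

36.1 x 10^-6/K


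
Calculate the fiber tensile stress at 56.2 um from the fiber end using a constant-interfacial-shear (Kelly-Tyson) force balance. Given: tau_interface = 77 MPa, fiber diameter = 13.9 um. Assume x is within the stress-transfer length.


Force balance: sigma_f * (pi*d^2/4) = tau * (pi*d) * x  ->  sigma_f = 4 * tau * x / d
sigma_f = 4 * 77 * 56.2 / 13.9 = 1245.3 MPa

1245.3 MPa


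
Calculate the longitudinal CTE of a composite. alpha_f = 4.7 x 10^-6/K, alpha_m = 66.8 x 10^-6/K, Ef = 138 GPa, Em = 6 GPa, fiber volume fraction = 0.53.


E1 = Ef*Vf + Em*(1-Vf) = 75.96
alpha_1 = (alpha_f*Ef*Vf + alpha_m*Em*(1-Vf))/E1 = 7.01 x 10^-6/K

7.01 x 10^-6/K


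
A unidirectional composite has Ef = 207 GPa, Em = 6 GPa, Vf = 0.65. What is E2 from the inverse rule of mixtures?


1/E2 = Vf/Ef + (1-Vf)/Em = 0.65/207 + 0.35/6
E2 = 16.27 GPa

16.27 GPa


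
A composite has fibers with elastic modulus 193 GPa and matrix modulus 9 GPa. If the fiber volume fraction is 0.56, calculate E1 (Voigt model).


E1 = Ef*Vf + Em*(1-Vf) = 193*0.56 + 9*0.44 = 112.04 GPa

112.04 GPa


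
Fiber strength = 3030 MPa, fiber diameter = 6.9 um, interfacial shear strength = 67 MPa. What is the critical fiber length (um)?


Lc = sigma_f * d / (2 * tau_i) = 3030 * 6.9 / (2 * 67) = 156.0 um

156.0 um


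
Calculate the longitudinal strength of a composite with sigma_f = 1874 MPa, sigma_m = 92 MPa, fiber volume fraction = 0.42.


sigma_1 = sigma_f*Vf + sigma_m*(1-Vf) = 1874*0.42 + 92*0.58 = 840.4 MPa

840.4 MPa


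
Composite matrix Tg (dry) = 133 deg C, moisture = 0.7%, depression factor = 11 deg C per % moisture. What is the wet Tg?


Tg_wet = Tg_dry - k*moisture = 133 - 11*0.7 = 125.3 deg C

125.3 deg C


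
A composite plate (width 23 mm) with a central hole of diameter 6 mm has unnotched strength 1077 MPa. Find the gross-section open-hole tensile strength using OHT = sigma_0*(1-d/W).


OHT = sigma_0*(1-d/W) = 1077*(1-6/23) = 796.0 MPa

796.0 MPa


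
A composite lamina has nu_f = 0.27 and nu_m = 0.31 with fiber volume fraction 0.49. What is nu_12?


nu_12 = nu_f*Vf + nu_m*(1-Vf) = 0.27*0.49 + 0.31*0.51 = 0.2904

0.2904


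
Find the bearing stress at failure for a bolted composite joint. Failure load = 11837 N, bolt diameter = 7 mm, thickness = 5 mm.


sigma_br = F/(d*h) = 11837/(7*5) = 338.2 MPa

338.2 MPa


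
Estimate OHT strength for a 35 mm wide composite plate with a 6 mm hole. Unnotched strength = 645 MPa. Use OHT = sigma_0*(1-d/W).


OHT = sigma_0*(1-d/W) = 645*(1-6/35) = 534.4 MPa

534.4 MPa


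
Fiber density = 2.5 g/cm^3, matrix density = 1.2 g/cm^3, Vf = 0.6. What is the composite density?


rho_c = rho_f*Vf + rho_m*(1-Vf) = 2.5*0.6 + 1.2*0.4 = 1.98 g/cm^3

1.98 g/cm^3


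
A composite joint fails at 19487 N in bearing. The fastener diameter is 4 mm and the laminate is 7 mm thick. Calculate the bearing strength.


sigma_br = F/(d*h) = 19487/(4*7) = 696.0 MPa

696.0 MPa


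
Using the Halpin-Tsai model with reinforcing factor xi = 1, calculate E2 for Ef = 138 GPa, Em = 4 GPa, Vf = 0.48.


eta = (Ef/Em - 1)/(Ef/Em + xi) = (34.5 - 1)/(34.5 + 1) = 0.9437
E2 = Em*(1+xi*eta*Vf)/(1-eta*Vf) = 10.62 GPa

10.62 GPa


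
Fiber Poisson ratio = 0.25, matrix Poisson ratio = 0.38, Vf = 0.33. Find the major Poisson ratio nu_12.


nu_12 = nu_f*Vf + nu_m*(1-Vf) = 0.25*0.33 + 0.38*0.67 = 0.3371

0.3371


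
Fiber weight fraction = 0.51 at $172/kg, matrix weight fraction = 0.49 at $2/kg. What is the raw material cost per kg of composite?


Cost = cost_f*Wf + cost_m*Wm = 172*0.51 + 2*0.49 = $88.7/kg

$88.7/kg


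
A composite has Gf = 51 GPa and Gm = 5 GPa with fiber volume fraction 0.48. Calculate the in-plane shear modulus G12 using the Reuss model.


1/G12 = Vf/Gf + (1-Vf)/Gm = 0.48/51 + 0.52/5
G12 = 8.82 GPa

8.82 GPa


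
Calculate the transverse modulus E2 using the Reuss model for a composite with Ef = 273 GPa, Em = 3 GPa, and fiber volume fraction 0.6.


1/E2 = Vf/Ef + (1-Vf)/Em = 0.6/273 + 0.4/3
E2 = 7.38 GPa

7.38 GPa


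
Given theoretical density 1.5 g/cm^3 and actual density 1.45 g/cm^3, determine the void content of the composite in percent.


Void% = (rho_theo - rho_actual)/rho_theo * 100 = (1.5 - 1.45)/1.5 * 100 = 3.33%

3.33%


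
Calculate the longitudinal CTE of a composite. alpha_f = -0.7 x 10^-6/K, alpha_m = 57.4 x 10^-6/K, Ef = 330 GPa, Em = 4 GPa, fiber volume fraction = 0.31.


E1 = Ef*Vf + Em*(1-Vf) = 105.06
alpha_1 = (alpha_f*Ef*Vf + alpha_m*Em*(1-Vf))/E1 = 0.83 x 10^-6/K

0.83 x 10^-6/K


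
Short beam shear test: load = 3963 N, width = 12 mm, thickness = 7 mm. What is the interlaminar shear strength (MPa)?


ILSS = 3F/(4bh) = 3*3963/(4*12*7) = 35.38 MPa

35.38 MPa


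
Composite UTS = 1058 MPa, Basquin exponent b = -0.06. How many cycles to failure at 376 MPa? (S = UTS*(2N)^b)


N = 0.5 * (S/UTS)^(1/b) = 0.5 * (376/1058)^(1/-0.06) = 1.5391e+07 cycles

1.5391e+07 cycles


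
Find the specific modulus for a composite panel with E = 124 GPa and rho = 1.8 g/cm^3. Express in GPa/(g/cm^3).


Specific stiffness = E/rho = 124/1.8 = 68.9 GPa/(g/cm^3)

68.9 GPa/(g/cm^3)


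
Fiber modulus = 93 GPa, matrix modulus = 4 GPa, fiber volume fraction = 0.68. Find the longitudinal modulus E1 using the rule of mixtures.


E1 = Ef*Vf + Em*(1-Vf) = 93*0.68 + 4*0.32 = 64.52 GPa

64.52 GPa


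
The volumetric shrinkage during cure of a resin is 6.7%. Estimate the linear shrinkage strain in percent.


Linear shrinkage ≈ vol_shrink/3 = 6.7/3 = 2.233%

2.233%


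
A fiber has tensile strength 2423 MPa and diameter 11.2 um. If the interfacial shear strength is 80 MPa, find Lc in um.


Lc = sigma_f * d / (2 * tau_i) = 2423 * 11.2 / (2 * 80) = 169.6 um

169.6 um


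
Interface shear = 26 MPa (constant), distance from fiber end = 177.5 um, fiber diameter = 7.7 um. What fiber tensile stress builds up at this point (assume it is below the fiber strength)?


Force balance: sigma_f * (pi*d^2/4) = tau * (pi*d) * x  ->  sigma_f = 4 * tau * x / d
sigma_f = 4 * 26 * 177.5 / 7.7 = 2397.4 MPa

2397.4 MPa


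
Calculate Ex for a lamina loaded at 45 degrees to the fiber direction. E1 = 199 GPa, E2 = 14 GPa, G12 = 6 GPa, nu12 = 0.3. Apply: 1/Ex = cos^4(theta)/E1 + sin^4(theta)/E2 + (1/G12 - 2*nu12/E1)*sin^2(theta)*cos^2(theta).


cos^4(45) = 0.25, sin^4(45) = 0.25, sin^2(45)*cos^2(45) = 0.25
1/G12 - 2*nu12/E1 = 1/6 - 2*0.3/199 = 0.163652 GPa^-1
1/Ex = 0.25/199 + 0.25/14 + 0.163652*0.25 = 0.0600263 GPa^-1
Ex = 16.66 GPa

16.66 GPa


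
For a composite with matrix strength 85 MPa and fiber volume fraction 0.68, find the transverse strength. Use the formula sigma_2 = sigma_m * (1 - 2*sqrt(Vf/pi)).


factor = 1 - 2*sqrt(0.68/pi) = 0.0695
sigma_2 = 85 * 0.0695 = 5.91 MPa

5.91 MPa


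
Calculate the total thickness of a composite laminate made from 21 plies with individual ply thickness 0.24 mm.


h = n * t_ply = 21 * 0.24 = 5.04 mm

5.04 mm


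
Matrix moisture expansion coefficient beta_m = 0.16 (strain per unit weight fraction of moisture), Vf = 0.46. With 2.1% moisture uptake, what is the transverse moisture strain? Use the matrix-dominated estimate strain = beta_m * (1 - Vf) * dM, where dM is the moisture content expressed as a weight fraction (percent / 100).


dM = 2.1/100 = 0.021
strain = beta_m * (1-Vf) * dM = 0.16 * 0.54 * 0.021 = 0.0018144

0.0018144


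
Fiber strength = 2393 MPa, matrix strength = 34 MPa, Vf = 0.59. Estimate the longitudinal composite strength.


sigma_1 = sigma_f*Vf + sigma_m*(1-Vf) = 2393*0.59 + 34*0.41 = 1425.8 MPa

1425.8 MPa


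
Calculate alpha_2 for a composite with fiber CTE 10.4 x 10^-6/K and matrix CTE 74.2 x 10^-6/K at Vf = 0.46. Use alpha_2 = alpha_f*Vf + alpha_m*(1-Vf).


alpha_2 = alpha_f*Vf + alpha_m*(1-Vf) = 10.4*0.46 + 74.2*0.54 = 44.9 x 10^-6/K

44.9 x 10^-6/K


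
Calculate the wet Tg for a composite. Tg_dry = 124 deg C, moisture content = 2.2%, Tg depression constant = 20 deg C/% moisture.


Tg_wet = Tg_dry - k*moisture = 124 - 20*2.2 = 80.0 deg C

80.0 deg C


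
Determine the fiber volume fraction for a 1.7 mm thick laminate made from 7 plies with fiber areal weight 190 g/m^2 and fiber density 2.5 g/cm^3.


Vf = n * FAW / (rho_f * h * 1000) = 7 * 190 / (2.5 * 1.7 * 1000) = 0.3129

0.3129


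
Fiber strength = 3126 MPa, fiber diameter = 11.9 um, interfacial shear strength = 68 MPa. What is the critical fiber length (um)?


Lc = sigma_f * d / (2 * tau_i) = 3126 * 11.9 / (2 * 68) = 273.5 um

273.5 um


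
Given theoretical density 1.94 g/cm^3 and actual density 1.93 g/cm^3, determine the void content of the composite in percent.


Void% = (rho_theo - rho_actual)/rho_theo * 100 = (1.94 - 1.93)/1.94 * 100 = 0.52%

0.52%


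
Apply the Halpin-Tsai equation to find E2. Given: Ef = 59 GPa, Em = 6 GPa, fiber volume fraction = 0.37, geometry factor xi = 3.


eta = (Ef/Em - 1)/(Ef/Em + xi) = (9.8333 - 1)/(9.8333 + 3) = 0.6883
E2 = Em*(1+xi*eta*Vf)/(1-eta*Vf) = 14.2 GPa

14.2 GPa


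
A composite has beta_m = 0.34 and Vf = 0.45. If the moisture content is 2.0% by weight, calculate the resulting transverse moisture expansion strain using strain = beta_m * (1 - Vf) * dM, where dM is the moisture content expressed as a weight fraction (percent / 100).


dM = 2.0/100 = 0.02
strain = beta_m * (1-Vf) * dM = 0.34 * 0.55 * 0.02 = 0.00374

0.00374


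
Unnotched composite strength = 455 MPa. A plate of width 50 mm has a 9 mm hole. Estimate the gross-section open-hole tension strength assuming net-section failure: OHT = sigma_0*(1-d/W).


OHT = sigma_0*(1-d/W) = 455*(1-9/50) = 373.1 MPa

373.1 MPa


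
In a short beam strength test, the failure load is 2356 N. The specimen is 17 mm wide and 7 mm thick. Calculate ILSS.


ILSS = 3F/(4bh) = 3*2356/(4*17*7) = 14.85 MPa

14.85 MPa


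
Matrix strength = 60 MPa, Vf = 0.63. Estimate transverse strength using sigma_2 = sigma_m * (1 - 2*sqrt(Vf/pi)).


factor = 1 - 2*sqrt(0.63/pi) = 0.1044
sigma_2 = 60 * 0.1044 = 6.26 MPa

6.26 MPa


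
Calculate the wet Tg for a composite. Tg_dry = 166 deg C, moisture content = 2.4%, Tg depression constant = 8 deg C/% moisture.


Tg_wet = Tg_dry - k*moisture = 166 - 8*2.4 = 146.8 deg C

146.8 deg C


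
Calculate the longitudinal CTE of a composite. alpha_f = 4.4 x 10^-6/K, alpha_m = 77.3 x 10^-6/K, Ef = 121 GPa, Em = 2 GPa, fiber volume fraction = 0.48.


E1 = Ef*Vf + Em*(1-Vf) = 59.12
alpha_1 = (alpha_f*Ef*Vf + alpha_m*Em*(1-Vf))/E1 = 5.68 x 10^-6/K

5.68 x 10^-6/K


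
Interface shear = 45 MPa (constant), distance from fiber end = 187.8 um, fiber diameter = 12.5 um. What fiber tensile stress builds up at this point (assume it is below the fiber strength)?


Force balance: sigma_f * (pi*d^2/4) = tau * (pi*d) * x  ->  sigma_f = 4 * tau * x / d
sigma_f = 4 * 45 * 187.8 / 12.5 = 2704.3 MPa

2704.3 MPa


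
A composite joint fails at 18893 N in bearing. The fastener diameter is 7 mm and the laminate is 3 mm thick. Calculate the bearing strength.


sigma_br = F/(d*h) = 18893/(7*3) = 899.7 MPa

899.7 MPa


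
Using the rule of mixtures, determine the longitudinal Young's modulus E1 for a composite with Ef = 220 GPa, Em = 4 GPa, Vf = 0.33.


E1 = Ef*Vf + Em*(1-Vf) = 220*0.33 + 4*0.67 = 75.28 GPa

75.28 GPa


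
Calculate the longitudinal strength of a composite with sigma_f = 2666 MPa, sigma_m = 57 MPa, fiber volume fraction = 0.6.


sigma_1 = sigma_f*Vf + sigma_m*(1-Vf) = 2666*0.6 + 57*0.4 = 1622.4 MPa

1622.4 MPa


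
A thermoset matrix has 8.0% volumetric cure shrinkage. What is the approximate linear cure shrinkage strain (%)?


Linear shrinkage ≈ vol_shrink/3 = 8.0/3 = 2.667%

2.667%


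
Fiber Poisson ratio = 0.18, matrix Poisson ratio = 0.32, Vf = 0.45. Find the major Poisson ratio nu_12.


nu_12 = nu_f*Vf + nu_m*(1-Vf) = 0.18*0.45 + 0.32*0.55 = 0.257

0.257


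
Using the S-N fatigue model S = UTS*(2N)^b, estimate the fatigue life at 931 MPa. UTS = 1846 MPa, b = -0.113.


N = 0.5 * (S/UTS)^(1/b) = 0.5 * (931/1846)^(1/-0.113) = 213.6901 cycles

213.6901 cycles


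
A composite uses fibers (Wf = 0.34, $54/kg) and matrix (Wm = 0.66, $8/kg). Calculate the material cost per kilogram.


Cost = cost_f*Wf + cost_m*Wm = 54*0.34 + 8*0.66 = $23.64/kg

$23.64/kg


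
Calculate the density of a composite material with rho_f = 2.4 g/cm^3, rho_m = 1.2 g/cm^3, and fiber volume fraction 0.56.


rho_c = rho_f*Vf + rho_m*(1-Vf) = 2.4*0.56 + 1.2*0.44 = 1.872 g/cm^3

1.872 g/cm^3


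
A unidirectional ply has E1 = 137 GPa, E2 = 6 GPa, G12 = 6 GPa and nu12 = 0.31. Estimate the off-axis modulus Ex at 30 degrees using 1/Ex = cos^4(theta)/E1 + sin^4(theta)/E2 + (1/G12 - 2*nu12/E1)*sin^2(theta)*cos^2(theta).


cos^4(30) = 0.5625, sin^4(30) = 0.0625, sin^2(30)*cos^2(30) = 0.1875
1/G12 - 2*nu12/E1 = 1/6 - 2*0.31/137 = 0.162141 GPa^-1
1/Ex = 0.5625/137 + 0.0625/6 + 0.162141*0.1875 = 0.044924 GPa^-1
Ex = 22.26 GPa

22.26 GPa


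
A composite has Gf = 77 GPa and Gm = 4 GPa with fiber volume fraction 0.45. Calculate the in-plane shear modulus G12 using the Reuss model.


1/G12 = Vf/Gf + (1-Vf)/Gm = 0.45/77 + 0.55/4
G12 = 6.98 GPa

6.98 GPa


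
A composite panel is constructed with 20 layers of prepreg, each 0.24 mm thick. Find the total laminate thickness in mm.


h = n * t_ply = 20 * 0.24 = 4.8 mm

4.8 mm


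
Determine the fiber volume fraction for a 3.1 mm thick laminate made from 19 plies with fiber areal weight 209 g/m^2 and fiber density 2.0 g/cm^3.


Vf = n * FAW / (rho_f * h * 1000) = 19 * 209 / (2.0 * 3.1 * 1000) = 0.6405

0.6405


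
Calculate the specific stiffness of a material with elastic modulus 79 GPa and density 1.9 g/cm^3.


Specific stiffness = E/rho = 79/1.9 = 41.6 GPa/(g/cm^3)

41.6 GPa/(g/cm^3)


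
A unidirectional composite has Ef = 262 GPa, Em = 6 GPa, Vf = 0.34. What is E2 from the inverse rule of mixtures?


1/E2 = Vf/Ef + (1-Vf)/Em = 0.34/262 + 0.66/6
E2 = 8.98 GPa

8.98 GPa


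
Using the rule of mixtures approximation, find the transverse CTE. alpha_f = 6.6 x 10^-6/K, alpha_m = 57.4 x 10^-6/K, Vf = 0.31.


alpha_2 = alpha_f*Vf + alpha_m*(1-Vf) = 6.6*0.31 + 57.4*0.69 = 41.7 x 10^-6/K

41.7 x 10^-6/K


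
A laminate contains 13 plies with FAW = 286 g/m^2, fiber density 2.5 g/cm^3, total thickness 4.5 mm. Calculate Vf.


Vf = n * FAW / (rho_f * h * 1000) = 13 * 286 / (2.5 * 4.5 * 1000) = 0.3305

0.3305


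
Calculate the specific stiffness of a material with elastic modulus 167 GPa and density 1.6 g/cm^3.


Specific stiffness = E/rho = 167/1.6 = 104.4 GPa/(g/cm^3)

104.4 GPa/(g/cm^3)


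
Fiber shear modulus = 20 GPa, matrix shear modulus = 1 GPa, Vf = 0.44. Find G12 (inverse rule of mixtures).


1/G12 = Vf/Gf + (1-Vf)/Gm = 0.44/20 + 0.56/1
G12 = 1.72 GPa

1.72 GPa


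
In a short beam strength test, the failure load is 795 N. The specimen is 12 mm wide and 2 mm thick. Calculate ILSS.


ILSS = 3F/(4bh) = 3*795/(4*12*2) = 24.84 MPa

24.84 MPa


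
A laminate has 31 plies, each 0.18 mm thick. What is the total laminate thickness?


h = n * t_ply = 31 * 0.18 = 5.58 mm

5.58 mm


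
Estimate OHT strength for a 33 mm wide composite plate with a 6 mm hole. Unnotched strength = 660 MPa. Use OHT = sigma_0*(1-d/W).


OHT = sigma_0*(1-d/W) = 660*(1-6/33) = 540.0 MPa

540.0 MPa


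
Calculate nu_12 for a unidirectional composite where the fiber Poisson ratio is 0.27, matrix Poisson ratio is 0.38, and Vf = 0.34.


nu_12 = nu_f*Vf + nu_m*(1-Vf) = 0.27*0.34 + 0.38*0.66 = 0.3426

0.3426


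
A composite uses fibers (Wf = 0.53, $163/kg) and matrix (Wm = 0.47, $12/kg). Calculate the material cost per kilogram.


Cost = cost_f*Wf + cost_m*Wm = 163*0.53 + 12*0.47 = $92.03/kg

$92.03/kg


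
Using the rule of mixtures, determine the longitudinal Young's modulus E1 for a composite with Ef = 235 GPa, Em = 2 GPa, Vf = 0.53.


E1 = Ef*Vf + Em*(1-Vf) = 235*0.53 + 2*0.47 = 125.49 GPa

125.49 GPa


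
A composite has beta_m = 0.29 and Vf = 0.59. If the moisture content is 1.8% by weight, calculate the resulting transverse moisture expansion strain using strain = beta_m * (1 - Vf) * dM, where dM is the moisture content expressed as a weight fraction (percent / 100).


dM = 1.8/100 = 0.018
strain = beta_m * (1-Vf) * dM = 0.29 * 0.41 * 0.018 = 0.0021402

0.0021402


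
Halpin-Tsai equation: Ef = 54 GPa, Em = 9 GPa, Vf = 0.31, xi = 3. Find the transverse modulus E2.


eta = (Ef/Em - 1)/(Ef/Em + xi) = (6.0 - 1)/(6.0 + 3) = 0.5556
E2 = Em*(1+xi*eta*Vf)/(1-eta*Vf) = 16.49 GPa

16.49 GPa


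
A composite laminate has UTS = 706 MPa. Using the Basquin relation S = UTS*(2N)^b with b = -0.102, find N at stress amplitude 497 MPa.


N = 0.5 * (S/UTS)^(1/b) = 0.5 * (497/706)^(1/-0.102) = 15.6157 cycles

15.6157 cycles


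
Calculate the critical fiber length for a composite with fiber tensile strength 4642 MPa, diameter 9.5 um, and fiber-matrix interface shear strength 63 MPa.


Lc = sigma_f * d / (2 * tau_i) = 4642 * 9.5 / (2 * 63) = 350.0 um

350.0 um


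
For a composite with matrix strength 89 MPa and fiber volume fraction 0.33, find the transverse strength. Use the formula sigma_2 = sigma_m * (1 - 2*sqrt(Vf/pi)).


factor = 1 - 2*sqrt(0.33/pi) = 0.3518
sigma_2 = 89 * 0.3518 = 31.31 MPa

31.31 MPa


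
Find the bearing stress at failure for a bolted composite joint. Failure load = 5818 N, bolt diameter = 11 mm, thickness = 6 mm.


sigma_br = F/(d*h) = 5818/(11*6) = 88.2 MPa

88.2 MPa


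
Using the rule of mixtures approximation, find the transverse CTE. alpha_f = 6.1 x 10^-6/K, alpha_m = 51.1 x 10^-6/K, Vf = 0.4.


alpha_2 = alpha_f*Vf + alpha_m*(1-Vf) = 6.1*0.4 + 51.1*0.6 = 33.1 x 10^-6/K

33.1 x 10^-6/K


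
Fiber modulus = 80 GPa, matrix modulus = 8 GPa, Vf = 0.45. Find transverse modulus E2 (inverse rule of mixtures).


1/E2 = Vf/Ef + (1-Vf)/Em = 0.45/80 + 0.55/8
E2 = 13.45 GPa

13.45 GPa


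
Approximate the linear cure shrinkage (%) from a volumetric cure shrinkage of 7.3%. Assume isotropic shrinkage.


Linear shrinkage ≈ vol_shrink/3 = 7.3/3 = 2.433%

2.433%


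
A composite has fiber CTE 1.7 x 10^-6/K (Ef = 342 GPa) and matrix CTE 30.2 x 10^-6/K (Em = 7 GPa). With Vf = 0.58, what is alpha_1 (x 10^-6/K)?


E1 = Ef*Vf + Em*(1-Vf) = 201.3
alpha_1 = (alpha_f*Ef*Vf + alpha_m*Em*(1-Vf))/E1 = 2.12 x 10^-6/K

2.12 x 10^-6/K


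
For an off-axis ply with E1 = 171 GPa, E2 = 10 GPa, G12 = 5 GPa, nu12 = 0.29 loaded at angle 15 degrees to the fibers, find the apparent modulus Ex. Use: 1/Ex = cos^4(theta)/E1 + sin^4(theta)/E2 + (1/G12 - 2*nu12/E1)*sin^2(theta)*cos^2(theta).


cos^4(15) = 0.870513, sin^4(15) = 0.004487, sin^2(15)*cos^2(15) = 0.0625
1/G12 - 2*nu12/E1 = 1/5 - 2*0.29/171 = 0.196608 GPa^-1
1/Ex = 0.870513/171 + 0.004487/10 + 0.196608*0.0625 = 0.0178275 GPa^-1
Ex = 56.09 GPa

56.09 GPa


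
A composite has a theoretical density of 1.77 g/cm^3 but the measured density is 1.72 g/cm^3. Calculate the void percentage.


Void% = (rho_theo - rho_actual)/rho_theo * 100 = (1.77 - 1.72)/1.77 * 100 = 2.82%

2.82%


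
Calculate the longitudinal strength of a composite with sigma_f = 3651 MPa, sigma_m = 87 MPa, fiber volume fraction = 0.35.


sigma_1 = sigma_f*Vf + sigma_m*(1-Vf) = 3651*0.35 + 87*0.65 = 1334.4 MPa

1334.4 MPa


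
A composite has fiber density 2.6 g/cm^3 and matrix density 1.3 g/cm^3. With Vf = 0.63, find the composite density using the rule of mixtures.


rho_c = rho_f*Vf + rho_m*(1-Vf) = 2.6*0.63 + 1.3*0.37 = 2.119 g/cm^3

2.119 g/cm^3


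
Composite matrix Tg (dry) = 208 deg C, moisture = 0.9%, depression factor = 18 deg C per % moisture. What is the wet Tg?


Tg_wet = Tg_dry - k*moisture = 208 - 18*0.9 = 191.8 deg C

191.8 deg C


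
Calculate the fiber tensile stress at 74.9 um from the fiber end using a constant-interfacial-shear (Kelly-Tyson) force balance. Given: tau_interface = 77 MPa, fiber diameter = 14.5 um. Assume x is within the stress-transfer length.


Force balance: sigma_f * (pi*d^2/4) = tau * (pi*d) * x  ->  sigma_f = 4 * tau * x / d
sigma_f = 4 * 77 * 74.9 / 14.5 = 1591.0 MPa

1591.0 MPa


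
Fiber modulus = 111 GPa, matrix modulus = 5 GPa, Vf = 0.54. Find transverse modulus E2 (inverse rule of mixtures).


1/E2 = Vf/Ef + (1-Vf)/Em = 0.54/111 + 0.46/5
E2 = 10.32 GPa

10.32 GPa


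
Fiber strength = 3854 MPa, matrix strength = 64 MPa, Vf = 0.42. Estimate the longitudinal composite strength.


sigma_1 = sigma_f*Vf + sigma_m*(1-Vf) = 3854*0.42 + 64*0.58 = 1655.8 MPa

1655.8 MPa


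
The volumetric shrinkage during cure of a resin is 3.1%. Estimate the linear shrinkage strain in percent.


Linear shrinkage ≈ vol_shrink/3 = 3.1/3 = 1.033%

1.033%


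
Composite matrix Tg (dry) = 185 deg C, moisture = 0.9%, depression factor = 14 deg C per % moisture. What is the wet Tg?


Tg_wet = Tg_dry - k*moisture = 185 - 14*0.9 = 172.4 deg C

172.4 deg C


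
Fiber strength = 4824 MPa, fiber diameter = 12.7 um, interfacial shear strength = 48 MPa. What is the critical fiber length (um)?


Lc = sigma_f * d / (2 * tau_i) = 4824 * 12.7 / (2 * 48) = 638.2 um

638.2 um


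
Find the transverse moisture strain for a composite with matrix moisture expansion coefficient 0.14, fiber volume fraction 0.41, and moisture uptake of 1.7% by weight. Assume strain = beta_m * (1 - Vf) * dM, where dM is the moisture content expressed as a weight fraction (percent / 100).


dM = 1.7/100 = 0.017
strain = beta_m * (1-Vf) * dM = 0.14 * 0.59 * 0.017 = 0.0014042

0.0014042


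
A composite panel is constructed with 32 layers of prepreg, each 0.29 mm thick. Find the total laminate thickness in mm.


h = n * t_ply = 32 * 0.29 = 9.28 mm

9.28 mm


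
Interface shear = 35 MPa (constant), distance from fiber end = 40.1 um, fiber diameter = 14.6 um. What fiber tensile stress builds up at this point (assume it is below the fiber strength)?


Force balance: sigma_f * (pi*d^2/4) = tau * (pi*d) * x  ->  sigma_f = 4 * tau * x / d
sigma_f = 4 * 35 * 40.1 / 14.6 = 384.5 MPa

384.5 MPa


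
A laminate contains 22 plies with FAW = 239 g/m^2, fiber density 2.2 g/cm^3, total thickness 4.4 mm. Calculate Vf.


Vf = n * FAW / (rho_f * h * 1000) = 22 * 239 / (2.2 * 4.4 * 1000) = 0.5432

0.5432


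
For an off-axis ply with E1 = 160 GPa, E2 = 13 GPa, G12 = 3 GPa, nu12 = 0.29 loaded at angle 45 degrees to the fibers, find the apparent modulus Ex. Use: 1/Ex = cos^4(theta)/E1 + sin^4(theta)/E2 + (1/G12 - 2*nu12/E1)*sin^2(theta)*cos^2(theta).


cos^4(45) = 0.25, sin^4(45) = 0.25, sin^2(45)*cos^2(45) = 0.25
1/G12 - 2*nu12/E1 = 1/3 - 2*0.29/160 = 0.329708 GPa^-1
1/Ex = 0.25/160 + 0.25/13 + 0.329708*0.25 = 0.1032204 GPa^-1
Ex = 9.69 GPa

9.69 GPa


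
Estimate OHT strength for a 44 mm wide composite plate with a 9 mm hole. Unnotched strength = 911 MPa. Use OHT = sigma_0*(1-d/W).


OHT = sigma_0*(1-d/W) = 911*(1-9/44) = 724.7 MPa

724.7 MPa


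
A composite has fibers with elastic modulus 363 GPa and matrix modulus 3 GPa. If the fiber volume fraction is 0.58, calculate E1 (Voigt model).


E1 = Ef*Vf + Em*(1-Vf) = 363*0.58 + 3*0.42 = 211.8 GPa

211.8 GPa


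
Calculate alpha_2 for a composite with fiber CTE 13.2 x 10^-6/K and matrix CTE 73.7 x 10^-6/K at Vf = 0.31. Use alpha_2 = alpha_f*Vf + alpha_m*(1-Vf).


alpha_2 = alpha_f*Vf + alpha_m*(1-Vf) = 13.2*0.31 + 73.7*0.69 = 54.9 x 10^-6/K

54.9 x 10^-6/K


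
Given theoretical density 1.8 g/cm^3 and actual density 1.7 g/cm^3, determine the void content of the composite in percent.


Void% = (rho_theo - rho_actual)/rho_theo * 100 = (1.8 - 1.7)/1.8 * 100 = 5.56%

5.56%


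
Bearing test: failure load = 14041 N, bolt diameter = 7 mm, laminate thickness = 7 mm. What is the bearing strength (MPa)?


sigma_br = F/(d*h) = 14041/(7*7) = 286.6 MPa

286.6 MPa


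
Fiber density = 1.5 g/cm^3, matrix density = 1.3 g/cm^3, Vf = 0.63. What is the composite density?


rho_c = rho_f*Vf + rho_m*(1-Vf) = 1.5*0.63 + 1.3*0.37 = 1.426 g/cm^3

1.426 g/cm^3


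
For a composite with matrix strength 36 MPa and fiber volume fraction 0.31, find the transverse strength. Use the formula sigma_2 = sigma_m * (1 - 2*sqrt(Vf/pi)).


factor = 1 - 2*sqrt(0.31/pi) = 0.3717
sigma_2 = 36 * 0.3717 = 13.38 MPa

13.38 MPa
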